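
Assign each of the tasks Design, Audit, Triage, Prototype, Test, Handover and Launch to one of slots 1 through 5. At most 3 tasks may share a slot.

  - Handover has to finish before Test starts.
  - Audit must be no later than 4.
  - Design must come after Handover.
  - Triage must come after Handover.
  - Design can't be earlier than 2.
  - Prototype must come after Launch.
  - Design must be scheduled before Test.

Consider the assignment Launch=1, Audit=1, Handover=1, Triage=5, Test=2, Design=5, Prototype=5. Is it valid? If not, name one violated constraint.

Handover has to finish before Test starts — holds.
Prototype must come after Launch — holds.
Design can't be earlier than 2 — holds.
Audit must be no later than 4 — holds.
Design must come after Handover — holds.
Triage must come after Handover — holds.
Design must be scheduled before Test — violated.
At most 3 tasks may share a slot — holds.

No — it violates: Design must be scheduled before Test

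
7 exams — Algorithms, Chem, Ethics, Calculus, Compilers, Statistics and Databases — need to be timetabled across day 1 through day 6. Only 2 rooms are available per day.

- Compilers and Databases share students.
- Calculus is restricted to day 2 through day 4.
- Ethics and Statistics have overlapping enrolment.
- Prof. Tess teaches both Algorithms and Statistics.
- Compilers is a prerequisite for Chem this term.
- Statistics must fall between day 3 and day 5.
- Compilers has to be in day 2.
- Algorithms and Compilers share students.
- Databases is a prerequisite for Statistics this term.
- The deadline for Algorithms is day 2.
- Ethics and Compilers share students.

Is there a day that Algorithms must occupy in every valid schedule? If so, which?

day 1

Algorithms's window is day 1–day 2.
Compilers is fixed at day 2, and Algorithms can't share a day with Compilers.
So Algorithms must be day 1.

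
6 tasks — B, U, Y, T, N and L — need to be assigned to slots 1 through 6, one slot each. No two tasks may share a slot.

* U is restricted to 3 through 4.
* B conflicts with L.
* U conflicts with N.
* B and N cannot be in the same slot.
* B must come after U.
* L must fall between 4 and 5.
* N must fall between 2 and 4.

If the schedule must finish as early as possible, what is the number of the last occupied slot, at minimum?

slot 6

The precedence chain requires at least 2 distinct slots.
With at most 1 per slot and 6 tasks, at least 6 slots are needed.
L can't be placed before 4, so the schedule must run through at least slot 4.
6 works (last occupied slot: 6): for example T -> 6; L -> 4; B -> 5; U -> 3; N -> 2; Y -> 1.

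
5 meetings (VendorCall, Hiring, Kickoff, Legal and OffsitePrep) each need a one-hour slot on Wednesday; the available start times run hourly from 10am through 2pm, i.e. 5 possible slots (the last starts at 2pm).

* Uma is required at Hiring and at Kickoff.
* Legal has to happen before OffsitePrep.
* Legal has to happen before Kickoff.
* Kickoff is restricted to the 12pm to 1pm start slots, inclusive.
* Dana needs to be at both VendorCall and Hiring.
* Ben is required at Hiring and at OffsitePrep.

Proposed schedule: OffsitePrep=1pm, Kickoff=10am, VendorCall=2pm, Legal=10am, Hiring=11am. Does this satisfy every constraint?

Ben is required at Hiring and at OffsitePrep — holds.
Uma is required at Hiring and at Kickoff — holds.
Legal has to happen before Kickoff — violated.
Kickoff is restricted to the 12pm to 1pm start slots, inclusive — violated.
Dana needs to be at both VendorCall and Hiring — holds.
Legal has to happen before OffsitePrep — holds.

Invalid. Kickoff is restricted to the 12pm to 1pm start slots, inclusive.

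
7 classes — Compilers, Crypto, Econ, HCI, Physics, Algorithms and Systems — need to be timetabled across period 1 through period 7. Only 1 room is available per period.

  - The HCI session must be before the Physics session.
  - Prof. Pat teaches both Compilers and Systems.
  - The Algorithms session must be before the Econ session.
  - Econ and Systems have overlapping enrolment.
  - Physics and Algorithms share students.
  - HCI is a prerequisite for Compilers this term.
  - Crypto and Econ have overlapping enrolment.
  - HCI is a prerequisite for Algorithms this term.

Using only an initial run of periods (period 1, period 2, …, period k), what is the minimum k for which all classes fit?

The precedence chain requires at least 3 distinct periods.
With at most 1 per period and 7 classes, at least 7 periods are needed.
7 works (last occupied period: period 7): for example Crypto=period 6, Algorithms=period 2, Systems=period 7, Physics=period 5, Econ=period 4, Compilers=period 3, HCI=period 1.

7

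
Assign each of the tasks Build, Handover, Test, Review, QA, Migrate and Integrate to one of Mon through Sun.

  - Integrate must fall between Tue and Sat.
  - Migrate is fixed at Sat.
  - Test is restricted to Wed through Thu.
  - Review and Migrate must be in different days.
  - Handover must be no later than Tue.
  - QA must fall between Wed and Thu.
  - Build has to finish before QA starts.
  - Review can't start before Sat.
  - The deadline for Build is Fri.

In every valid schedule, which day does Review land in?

Sun

Review's window is Sat–Sun.
Migrate is fixed at Sat, and Review can't share a day with Migrate.
So Review must be Sun.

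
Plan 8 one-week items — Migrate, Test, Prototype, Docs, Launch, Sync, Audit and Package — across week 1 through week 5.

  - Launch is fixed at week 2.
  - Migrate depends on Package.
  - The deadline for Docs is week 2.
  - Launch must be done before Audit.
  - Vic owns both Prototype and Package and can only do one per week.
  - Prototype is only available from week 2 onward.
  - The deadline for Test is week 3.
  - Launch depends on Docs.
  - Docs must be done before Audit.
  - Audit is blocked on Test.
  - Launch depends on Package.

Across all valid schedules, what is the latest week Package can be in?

week 1

Downstream work caps Package at week 1.
Package at week 1 is achievable: Launch -> week 2, Test -> week 1, Prototype -> week 2, Audit -> week 3, Sync -> week 1, Package -> week 1, Migrate -> week 2, Docs -> week 1.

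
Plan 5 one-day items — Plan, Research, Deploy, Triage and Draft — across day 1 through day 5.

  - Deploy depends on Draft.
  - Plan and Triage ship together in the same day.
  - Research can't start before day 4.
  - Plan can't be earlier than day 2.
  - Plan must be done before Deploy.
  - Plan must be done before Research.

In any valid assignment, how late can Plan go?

Plan is available from day 2; downstream work caps Plan at day 4.
Plan at day 4 is achievable: Research=day 5, Plan=day 4, Draft=day 1, Deploy=day 5, Triage=day 4.

day 4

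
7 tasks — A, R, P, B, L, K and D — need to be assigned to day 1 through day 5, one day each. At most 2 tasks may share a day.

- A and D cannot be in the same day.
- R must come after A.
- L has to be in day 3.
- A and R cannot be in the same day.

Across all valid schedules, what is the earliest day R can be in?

day 2

Precedence pushes R to at least day 2.
R at day 2 is achievable: L=day 3, P=day 1, R=day 2, B=day 2, K=day 3, D=day 4, A=day 1.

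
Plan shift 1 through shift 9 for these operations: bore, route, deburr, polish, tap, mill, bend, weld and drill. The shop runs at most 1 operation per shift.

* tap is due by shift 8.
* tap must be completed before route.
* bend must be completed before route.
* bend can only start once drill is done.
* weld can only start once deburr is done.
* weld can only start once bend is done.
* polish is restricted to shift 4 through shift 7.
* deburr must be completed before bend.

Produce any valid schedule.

mill=shift 9, drill=shift 3, polish=shift 4, deburr=shift 2, bend=shift 5, weld=shift 7, tap=shift 1, bore=shift 8, route=shift 6

Checking: deburr(shift 2) before weld(shift 7); drill(shift 3) before bend(shift 5); bend(shift 5) before weld(shift 7); tap(shift 1) before route(shift 6); bend(shift 5) before route(shift 6); deburr(shift 2) before bend(shift 5); polish=shift 4 in [shift 4,shift 7]; tap=shift 1 in [shift 1,shift 8]; max 1 per shift (cap 1).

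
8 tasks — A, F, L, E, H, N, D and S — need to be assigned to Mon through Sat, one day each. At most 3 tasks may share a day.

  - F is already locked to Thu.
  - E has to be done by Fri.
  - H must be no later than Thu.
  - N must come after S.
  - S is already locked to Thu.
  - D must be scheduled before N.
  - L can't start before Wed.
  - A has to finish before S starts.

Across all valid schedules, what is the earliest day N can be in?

Precedence pushes N to at least Fri.
N at Fri is achievable: E -> Mon, F -> Thu, N -> Fri, S -> Thu, A -> Mon, H -> Mon, L -> Wed, D -> Tue.

Fri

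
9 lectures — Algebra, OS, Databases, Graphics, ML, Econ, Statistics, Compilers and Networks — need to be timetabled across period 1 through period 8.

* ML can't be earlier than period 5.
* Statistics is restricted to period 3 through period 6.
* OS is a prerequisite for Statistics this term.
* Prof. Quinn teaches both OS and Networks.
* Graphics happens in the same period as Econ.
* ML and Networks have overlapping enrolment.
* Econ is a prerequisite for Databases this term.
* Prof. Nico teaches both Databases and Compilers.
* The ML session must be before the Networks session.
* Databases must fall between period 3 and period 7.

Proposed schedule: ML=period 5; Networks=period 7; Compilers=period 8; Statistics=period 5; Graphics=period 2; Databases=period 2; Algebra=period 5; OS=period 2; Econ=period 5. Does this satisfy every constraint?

The ML session must be before the Networks session — holds.
Prof. Nico teaches both Databases and Compilers — holds.
Prof. Quinn teaches both OS and Networks — holds.
ML can't be earlier than period 5 — holds.
ML and Networks have overlapping enrolment — holds.
Graphics happens in the same period as Econ — violated.
Statistics is restricted to period 3 through period 6 — holds.
Econ is a prerequisite for Databases this term — violated.
Databases must fall between period 3 and period 7 — violated.
OS is a prerequisite for Statistics this term — holds.

No — it violates: Econ is a prerequisite for Databases this term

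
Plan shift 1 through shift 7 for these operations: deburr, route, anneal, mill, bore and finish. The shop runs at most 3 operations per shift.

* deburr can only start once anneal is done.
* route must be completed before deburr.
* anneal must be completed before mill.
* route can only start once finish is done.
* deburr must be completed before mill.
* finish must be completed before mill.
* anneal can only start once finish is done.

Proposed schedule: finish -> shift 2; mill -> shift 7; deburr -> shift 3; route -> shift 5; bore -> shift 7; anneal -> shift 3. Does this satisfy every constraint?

No — it violates: route must be completed before deburr

The shop runs at most 3 operations per shift — holds.
deburr must be completed before mill — holds.
route must be completed before deburr — violated.
deburr can only start once anneal is done — violated.
anneal must be completed before mill — holds.
anneal can only start once finish is done — holds.
finish must be completed before mill — holds.
route can only start once finish is done — holds.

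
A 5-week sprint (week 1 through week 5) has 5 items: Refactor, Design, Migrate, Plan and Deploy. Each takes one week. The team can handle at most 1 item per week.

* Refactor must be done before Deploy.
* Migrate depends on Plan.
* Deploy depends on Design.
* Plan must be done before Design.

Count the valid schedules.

11

Splitting on Refactor: it can be week 1 (3), week 2 (3), week 3 (3), week 4 (2). Listing each branch's schedules as (Design, Migrate, Plan, Deploy) by week number:
Refactor=week 1: (3,4,2,5) (3,5,2,4) (4,3,2,5) — 3.
Refactor=week 2: (3,4,1,5) (3,5,1,4) (4,3,1,5) — 3.
Refactor=week 3: (2,4,1,5) (2,5,1,4) (4,2,1,5) — 3.
Refactor=week 4: (2,3,1,5) (3,2,1,5) — 2.
Summing: 3 + 3 + 3 + 2 = 11.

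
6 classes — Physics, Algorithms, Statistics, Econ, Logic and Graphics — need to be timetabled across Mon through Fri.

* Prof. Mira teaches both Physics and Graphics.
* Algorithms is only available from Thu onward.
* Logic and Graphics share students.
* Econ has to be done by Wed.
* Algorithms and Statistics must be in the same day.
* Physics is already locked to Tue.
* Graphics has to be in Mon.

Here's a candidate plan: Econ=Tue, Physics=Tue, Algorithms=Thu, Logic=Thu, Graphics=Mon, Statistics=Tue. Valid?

No — it violates: Algorithms and Statistics must be in the same day

Econ has to be done by Wed — holds.
Physics is already locked to Tue — holds.
Algorithms and Statistics must be in the same day — violated.
Graphics has to be in Mon — holds.
Logic and Graphics share students — holds.
Prof. Mira teaches both Physics and Graphics — holds.
Algorithms is only available from Thu onward — holds.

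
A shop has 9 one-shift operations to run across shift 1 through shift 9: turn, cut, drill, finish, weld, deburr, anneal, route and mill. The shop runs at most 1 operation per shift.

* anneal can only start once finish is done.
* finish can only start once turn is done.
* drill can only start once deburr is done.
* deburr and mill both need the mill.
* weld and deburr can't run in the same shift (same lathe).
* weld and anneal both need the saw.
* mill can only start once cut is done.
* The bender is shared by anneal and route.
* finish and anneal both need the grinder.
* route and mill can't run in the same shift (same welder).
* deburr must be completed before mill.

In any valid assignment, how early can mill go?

Precedence pushes mill to at least shift 2.
mill at shift 3 is achievable: drill=shift 6; weld=shift 8; cut=shift 2; anneal=shift 7; deburr=shift 1; mill=shift 3; turn=shift 4; route=shift 9; finish=shift 5.
Nothing earlier works — the conflict and capacity constraints rule out every shift before shift 3.

shift 3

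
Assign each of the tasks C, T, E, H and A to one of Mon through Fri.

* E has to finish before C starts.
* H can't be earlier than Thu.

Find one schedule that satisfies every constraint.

C=Tue; A=Mon; E=Mon; T=Mon; H=Thu

Checking: E(Mon) before C(Tue); H=Thu in [Thu,Fri].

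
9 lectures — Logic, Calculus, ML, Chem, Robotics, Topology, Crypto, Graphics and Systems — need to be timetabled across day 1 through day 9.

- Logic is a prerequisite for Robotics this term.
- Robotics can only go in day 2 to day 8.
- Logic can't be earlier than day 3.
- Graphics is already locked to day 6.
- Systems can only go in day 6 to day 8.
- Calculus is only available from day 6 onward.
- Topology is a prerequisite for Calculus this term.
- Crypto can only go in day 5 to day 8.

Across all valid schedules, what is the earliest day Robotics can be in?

Robotics is available from day 2; precedence pushes Robotics to at least day 4; Robotics's own window allows nothing later than day 8.
Robotics at day 4 is achievable: Crypto in day 5; ML in day 1; Graphics in day 6; Logic in day 3; Topology in day 1; Robotics in day 4; Calculus in day 6; Chem in day 1; Systems in day 6.

day 4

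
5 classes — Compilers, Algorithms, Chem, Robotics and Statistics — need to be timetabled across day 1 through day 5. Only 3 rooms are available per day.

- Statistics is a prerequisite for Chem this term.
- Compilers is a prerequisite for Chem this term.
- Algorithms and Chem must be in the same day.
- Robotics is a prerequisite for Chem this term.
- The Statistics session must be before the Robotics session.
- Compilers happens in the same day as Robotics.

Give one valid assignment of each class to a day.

Compilers in day 2, Robotics in day 2, Statistics in day 1, Algorithms in day 3, Chem in day 3

Checking: Statistics(day 1) before Chem(day 3); Statistics(day 1) before Robotics(day 2); Compilers(day 2) before Chem(day 3); Robotics(day 2) before Chem(day 3); Compilers = Robotics = day 2; Algorithms = Chem = day 3; max 2 per day (cap 3).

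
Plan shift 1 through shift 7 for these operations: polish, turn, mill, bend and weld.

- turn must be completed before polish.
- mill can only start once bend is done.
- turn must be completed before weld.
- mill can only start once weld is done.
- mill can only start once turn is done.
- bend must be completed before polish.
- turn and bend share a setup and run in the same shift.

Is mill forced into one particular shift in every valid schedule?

No

mill can be shift 3 (e.g. mill -> shift 3; weld -> shift 2; bend -> shift 1; polish -> shift 2; turn -> shift 1) or shift 4 (e.g. weld in shift 2, polish in shift 2, bend in shift 1, turn in shift 1, mill in shift 4).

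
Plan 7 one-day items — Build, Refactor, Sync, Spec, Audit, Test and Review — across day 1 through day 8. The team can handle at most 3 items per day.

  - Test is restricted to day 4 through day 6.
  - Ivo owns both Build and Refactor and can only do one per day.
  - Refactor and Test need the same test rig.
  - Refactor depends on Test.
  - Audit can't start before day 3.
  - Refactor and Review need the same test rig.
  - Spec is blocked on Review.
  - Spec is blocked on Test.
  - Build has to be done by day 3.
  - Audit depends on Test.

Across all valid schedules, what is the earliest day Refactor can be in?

day 5

Precedence pushes Refactor to at least day 5.
Refactor at day 5 is achievable: Build -> day 1; Sync -> day 1; Test -> day 4; Spec -> day 5; Review -> day 1; Refactor -> day 5; Audit -> day 5.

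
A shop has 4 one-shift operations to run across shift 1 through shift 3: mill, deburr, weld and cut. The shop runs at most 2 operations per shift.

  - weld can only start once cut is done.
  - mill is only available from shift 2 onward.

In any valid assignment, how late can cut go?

shift 2

Downstream work caps cut at shift 2.
cut at shift 2 is achievable: weld -> shift 3, deburr -> shift 1, mill -> shift 2, cut -> shift 2.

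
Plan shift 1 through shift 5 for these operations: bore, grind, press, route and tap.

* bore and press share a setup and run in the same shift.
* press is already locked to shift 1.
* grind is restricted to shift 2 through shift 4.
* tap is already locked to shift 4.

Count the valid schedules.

15

Splitting on grind: it can be shift 2 (5), shift 3 (5), shift 4 (5). Listing each branch's schedules as (bore, press, route, tap) by shift number:
grind=shift 2: (1,1,1,4) (1,1,2,4) (1,1,3,4) (1,1,4,4) (1,1,5,4) — 5.
grind=shift 3: (1,1,1,4) (1,1,2,4) (1,1,3,4) (1,1,4,4) (1,1,5,4) — 5.
grind=shift 4: (1,1,1,4) (1,1,2,4) (1,1,3,4) (1,1,4,4) (1,1,5,4) — 5.
Summing: 5 + 5 + 5 = 15.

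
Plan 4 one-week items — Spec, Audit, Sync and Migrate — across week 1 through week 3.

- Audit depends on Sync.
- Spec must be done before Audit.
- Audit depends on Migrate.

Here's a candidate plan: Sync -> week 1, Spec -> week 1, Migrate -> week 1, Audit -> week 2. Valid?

Yes, all constraints hold

Audit depends on Migrate — holds.
Audit depends on Sync — holds.
Spec must be done before Audit — holds.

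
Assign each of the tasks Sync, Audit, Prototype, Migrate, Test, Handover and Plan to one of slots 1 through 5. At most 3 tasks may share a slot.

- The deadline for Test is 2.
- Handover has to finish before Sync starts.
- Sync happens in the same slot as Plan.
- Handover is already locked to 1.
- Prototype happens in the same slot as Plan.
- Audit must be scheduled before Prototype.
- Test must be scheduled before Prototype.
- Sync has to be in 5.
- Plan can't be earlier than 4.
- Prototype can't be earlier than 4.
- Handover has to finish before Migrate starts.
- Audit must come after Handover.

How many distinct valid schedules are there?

18

Splitting on Audit: it can be 2 (6), 3 (6), 4 (6). Listing each branch's schedules as (Sync, Prototype, Migrate, Test, Handover, Plan):
Audit=2: (5,5,2,1,1,5) (5,5,2,2,1,5) (5,5,3,1,1,5) (5,5,3,2,1,5) (5,5,4,1,1,5) (5,5,4,2,1,5) — 6.
Audit=3: (5,5,2,1,1,5) (5,5,2,2,1,5) (5,5,3,1,1,5) (5,5,3,2,1,5) (5,5,4,1,1,5) (5,5,4,2,1,5) — 6.
Audit=4: (5,5,2,1,1,5) (5,5,2,2,1,5) (5,5,3,1,1,5) (5,5,3,2,1,5) (5,5,4,1,1,5) (5,5,4,2,1,5) — 6.
Summing: 6 + 6 + 6 = 18.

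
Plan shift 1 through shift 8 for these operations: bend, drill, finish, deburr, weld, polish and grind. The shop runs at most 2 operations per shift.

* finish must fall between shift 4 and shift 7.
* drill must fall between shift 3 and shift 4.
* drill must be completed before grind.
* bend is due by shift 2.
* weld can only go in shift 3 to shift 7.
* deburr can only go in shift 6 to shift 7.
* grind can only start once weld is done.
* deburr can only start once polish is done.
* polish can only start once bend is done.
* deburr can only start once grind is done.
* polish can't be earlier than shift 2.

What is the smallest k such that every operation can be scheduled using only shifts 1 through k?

6 shifts

The precedence chain requires at least 3 distinct shifts.
With at most 2 per shift and 7 operations, at least 4 shifts are needed.
deburr can't be placed before shift 6, so the schedule must run through at least shift 6.
6 works (last occupied shift: shift 6): for example polish in shift 2; bend in shift 1; finish in shift 4; deburr in shift 6; grind in shift 4; weld in shift 3; drill in shift 3.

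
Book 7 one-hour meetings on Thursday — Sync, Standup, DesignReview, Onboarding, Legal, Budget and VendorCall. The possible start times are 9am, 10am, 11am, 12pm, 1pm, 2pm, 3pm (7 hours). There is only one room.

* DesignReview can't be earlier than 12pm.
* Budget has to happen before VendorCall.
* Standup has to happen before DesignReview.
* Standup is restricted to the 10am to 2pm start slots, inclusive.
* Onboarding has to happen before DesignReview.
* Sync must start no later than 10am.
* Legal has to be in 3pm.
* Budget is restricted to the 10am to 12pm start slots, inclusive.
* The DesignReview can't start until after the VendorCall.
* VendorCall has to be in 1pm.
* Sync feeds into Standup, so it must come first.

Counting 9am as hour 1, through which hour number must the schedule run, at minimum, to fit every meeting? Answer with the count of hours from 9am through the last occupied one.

The precedence chain requires at least 3 distinct hours.
With at most 1 per hour and 7 meetings, at least 7 hours are needed.
Legal can't be placed before 3pm — that is hour 7 counting from 9am — so the schedule must run through at least 7 hours.
7 works (last occupied hour: 3pm): for example DesignReview in 2pm; Budget in 10am; Onboarding in 12pm; Sync in 9am; Legal in 3pm; VendorCall in 1pm; Standup in 11am.

7 hours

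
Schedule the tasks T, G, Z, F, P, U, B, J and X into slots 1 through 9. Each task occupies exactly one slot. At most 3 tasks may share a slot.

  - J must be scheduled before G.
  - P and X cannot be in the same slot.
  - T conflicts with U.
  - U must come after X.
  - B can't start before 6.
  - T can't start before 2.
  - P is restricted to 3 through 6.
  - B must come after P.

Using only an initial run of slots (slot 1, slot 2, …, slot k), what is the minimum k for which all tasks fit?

6 slots

The precedence chain requires at least 2 distinct slots.
With at most 3 per slot and 9 tasks, at least 3 slots are needed.
B can't be placed before 6, so the schedule must run through at least slot 6.
6 works (last occupied slot: 6): for example F in 2, G in 2, P in 3, Z in 1, B in 6, T in 2, J in 1, U in 3, X in 1.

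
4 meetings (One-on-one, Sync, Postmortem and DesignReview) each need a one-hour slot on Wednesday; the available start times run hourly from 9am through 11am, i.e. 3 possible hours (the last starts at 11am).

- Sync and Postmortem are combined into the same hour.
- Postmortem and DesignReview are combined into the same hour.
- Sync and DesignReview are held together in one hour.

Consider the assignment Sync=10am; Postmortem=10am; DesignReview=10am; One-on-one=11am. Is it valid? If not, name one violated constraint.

Yes

Postmortem and DesignReview are combined into the same hour — holds.
Sync and DesignReview are held together in one hour — holds.
Sync and Postmortem are combined into the same hour — holds.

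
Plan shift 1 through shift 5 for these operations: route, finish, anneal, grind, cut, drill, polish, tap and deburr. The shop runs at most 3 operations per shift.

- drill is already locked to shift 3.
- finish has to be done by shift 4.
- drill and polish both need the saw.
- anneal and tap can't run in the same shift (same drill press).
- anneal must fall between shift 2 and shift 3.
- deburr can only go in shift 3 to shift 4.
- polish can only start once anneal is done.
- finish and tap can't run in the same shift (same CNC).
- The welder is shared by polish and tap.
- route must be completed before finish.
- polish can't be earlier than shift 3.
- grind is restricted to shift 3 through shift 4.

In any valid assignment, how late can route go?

Downstream work caps route at shift 3.
route at shift 3 is achievable: grind in shift 3; anneal in shift 2; deburr in shift 4; tap in shift 1; cut in shift 1; route in shift 3; polish in shift 4; drill in shift 3; finish in shift 4.

shift 3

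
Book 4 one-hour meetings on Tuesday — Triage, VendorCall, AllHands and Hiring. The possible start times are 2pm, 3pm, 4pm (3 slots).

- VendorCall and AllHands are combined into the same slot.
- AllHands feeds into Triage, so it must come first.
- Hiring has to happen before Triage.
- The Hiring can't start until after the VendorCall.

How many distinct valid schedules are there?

Enumerating: Hiring=3pm, Triage=4pm, AllHands=2pm, VendorCall=2pm.

1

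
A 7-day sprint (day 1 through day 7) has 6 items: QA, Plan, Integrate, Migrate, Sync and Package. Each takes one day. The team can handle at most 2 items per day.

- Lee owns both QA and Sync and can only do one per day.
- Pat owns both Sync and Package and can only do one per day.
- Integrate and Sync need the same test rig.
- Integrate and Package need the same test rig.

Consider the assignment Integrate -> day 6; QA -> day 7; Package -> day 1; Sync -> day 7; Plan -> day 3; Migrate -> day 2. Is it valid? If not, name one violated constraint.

Lee owns both QA and Sync and can only do one per day — violated.
The team can handle at most 2 items per day — holds.
Pat owns both Sync and Package and can only do one per day — holds.
Integrate and Package need the same test rig — holds.
Integrate and Sync need the same test rig — holds.

No — it violates: Lee owns both QA and Sync and can only do one per day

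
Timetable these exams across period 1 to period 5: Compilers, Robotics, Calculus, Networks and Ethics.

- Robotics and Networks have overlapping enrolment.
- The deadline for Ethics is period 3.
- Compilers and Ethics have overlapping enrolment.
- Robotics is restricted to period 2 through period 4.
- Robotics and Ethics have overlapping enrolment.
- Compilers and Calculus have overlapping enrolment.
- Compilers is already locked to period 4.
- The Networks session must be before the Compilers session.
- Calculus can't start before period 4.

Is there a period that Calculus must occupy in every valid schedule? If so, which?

Calculus's window is period 4–period 5.
Compilers is fixed at period 4, and Calculus can't share a period with Compilers.
So Calculus must be period 5.

period 5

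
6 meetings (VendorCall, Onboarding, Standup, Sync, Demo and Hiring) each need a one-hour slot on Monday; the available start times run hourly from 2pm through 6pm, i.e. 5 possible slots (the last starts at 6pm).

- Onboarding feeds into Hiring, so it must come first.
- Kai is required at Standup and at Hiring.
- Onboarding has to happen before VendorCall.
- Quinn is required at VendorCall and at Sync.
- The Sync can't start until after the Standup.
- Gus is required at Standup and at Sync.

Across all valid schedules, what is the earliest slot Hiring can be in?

3pm

Precedence pushes Hiring to at least 3pm.
Hiring at 3pm is achievable: Hiring -> 3pm, VendorCall -> 3pm, Onboarding -> 2pm, Sync -> 4pm, Standup -> 2pm, Demo -> 2pm.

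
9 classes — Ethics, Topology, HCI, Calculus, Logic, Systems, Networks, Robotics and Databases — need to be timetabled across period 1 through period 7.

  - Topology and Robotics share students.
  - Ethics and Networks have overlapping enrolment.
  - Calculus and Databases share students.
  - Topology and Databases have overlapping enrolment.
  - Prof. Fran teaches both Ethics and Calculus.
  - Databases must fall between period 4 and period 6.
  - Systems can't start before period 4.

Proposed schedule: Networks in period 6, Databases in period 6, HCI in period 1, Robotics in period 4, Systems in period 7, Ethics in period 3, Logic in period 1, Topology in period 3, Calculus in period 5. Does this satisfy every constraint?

Ethics and Networks have overlapping enrolment — holds.
Calculus and Databases share students — holds.
Systems can't start before period 4 — holds.
Topology and Robotics share students — holds.
Databases must fall between period 4 and period 6 — holds.
Topology and Databases have overlapping enrolment — holds.
Prof. Fran teaches both Ethics and Calculus — holds.

Yes, all constraints hold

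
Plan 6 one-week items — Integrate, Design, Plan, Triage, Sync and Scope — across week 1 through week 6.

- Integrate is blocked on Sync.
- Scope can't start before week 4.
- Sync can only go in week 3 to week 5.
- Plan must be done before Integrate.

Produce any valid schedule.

Design -> week 1, Scope -> week 4, Triage -> week 1, Sync -> week 3, Plan -> week 1, Integrate -> week 4

Checking: Sync(week 3) before Integrate(week 4); Plan(week 1) before Integrate(week 4); Scope=week 4 in [week 4,week 6]; Sync=week 3 in [week 3,week 5].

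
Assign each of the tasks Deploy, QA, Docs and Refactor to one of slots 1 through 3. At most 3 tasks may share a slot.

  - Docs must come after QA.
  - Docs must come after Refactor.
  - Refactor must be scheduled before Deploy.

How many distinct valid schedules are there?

8

Splitting on Deploy: it can be 2 (3), 3 (5). Listing each branch's schedules as (QA, Docs, Refactor):
Deploy=2: (1,2,1) (1,3,1) (2,3,1) — 3.
Deploy=3: (1,2,1) (1,3,1) (1,3,2) (2,3,1) (2,3,2) — 5.
Summing: 3 + 5 = 8.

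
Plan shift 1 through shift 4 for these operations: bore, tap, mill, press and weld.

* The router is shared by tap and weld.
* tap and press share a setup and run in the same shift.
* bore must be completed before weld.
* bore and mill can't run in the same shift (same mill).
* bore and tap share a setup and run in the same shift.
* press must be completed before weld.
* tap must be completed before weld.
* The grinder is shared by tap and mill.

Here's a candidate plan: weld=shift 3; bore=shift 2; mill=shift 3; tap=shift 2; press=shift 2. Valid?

press must be completed before weld — holds.
bore must be completed before weld — holds.
tap and press share a setup and run in the same shift — holds.
bore and mill can't run in the same shift (same mill) — holds.
The router is shared by tap and weld — holds.
The grinder is shared by tap and mill — holds.
tap must be completed before weld — holds.
bore and tap share a setup and run in the same shift — holds.

Yes, all constraints hold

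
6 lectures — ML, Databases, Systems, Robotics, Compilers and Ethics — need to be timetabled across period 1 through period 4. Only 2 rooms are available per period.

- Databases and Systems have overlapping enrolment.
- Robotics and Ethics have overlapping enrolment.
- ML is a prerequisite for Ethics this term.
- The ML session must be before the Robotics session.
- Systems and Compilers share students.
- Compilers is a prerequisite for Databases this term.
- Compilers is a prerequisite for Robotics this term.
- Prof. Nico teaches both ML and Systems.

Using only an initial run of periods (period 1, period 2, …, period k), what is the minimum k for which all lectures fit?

The precedence chain requires at least 2 distinct periods.
With at most 2 per period and 6 lectures, at least 3 periods are needed.
3 works (last occupied period: period 3): for example Ethics in period 3; Systems in period 3; Compilers in period 1; Databases in period 2; Robotics in period 2; ML in period 1.

3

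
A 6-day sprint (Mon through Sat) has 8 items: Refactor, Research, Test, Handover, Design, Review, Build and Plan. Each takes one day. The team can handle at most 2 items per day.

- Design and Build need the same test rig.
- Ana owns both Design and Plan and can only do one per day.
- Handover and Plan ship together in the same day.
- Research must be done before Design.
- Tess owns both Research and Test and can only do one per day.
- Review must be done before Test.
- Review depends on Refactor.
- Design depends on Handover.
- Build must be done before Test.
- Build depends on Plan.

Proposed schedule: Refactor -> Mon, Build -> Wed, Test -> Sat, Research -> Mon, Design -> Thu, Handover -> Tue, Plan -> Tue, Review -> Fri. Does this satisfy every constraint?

Valid

Research must be done before Design — holds.
Review must be done before Test — holds.
The team can handle at most 2 items per day — holds.
Review depends on Refactor — holds.
Handover and Plan ship together in the same day — holds.
Ana owns both Design and Plan and can only do one per day — holds.
Design and Build need the same test rig — holds.
Tess owns both Research and Test and can only do one per day — holds.
Design depends on Handover — holds.
Build must be done before Test — holds.
Build depends on Plan — holds.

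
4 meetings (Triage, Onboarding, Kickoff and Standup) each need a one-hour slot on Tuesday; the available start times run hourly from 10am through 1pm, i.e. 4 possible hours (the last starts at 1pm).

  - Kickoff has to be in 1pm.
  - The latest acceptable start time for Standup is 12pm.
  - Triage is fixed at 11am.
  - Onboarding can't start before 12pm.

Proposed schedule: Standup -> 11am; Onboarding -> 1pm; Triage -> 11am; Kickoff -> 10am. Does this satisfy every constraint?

Invalid. Kickoff has to be in 1pm.

The latest acceptable start time for Standup is 12pm — holds.
Triage is fixed at 11am — holds.
Onboarding can't start before 12pm — holds.
Kickoff has to be in 1pm — violated.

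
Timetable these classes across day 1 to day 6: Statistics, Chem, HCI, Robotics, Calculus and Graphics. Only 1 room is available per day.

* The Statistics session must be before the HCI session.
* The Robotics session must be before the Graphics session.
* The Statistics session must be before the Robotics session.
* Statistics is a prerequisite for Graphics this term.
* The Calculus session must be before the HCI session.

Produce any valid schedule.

Calculus in day 2; Chem in day 6; HCI in day 3; Graphics in day 5; Statistics in day 1; Robotics in day 4

Checking: Statistics(day 1) before HCI(day 3); Statistics(day 1) before Graphics(day 5); Robotics(day 4) before Graphics(day 5); Calculus(day 2) before HCI(day 3); Statistics(day 1) before Robotics(day 4); max 1 per day (cap 1).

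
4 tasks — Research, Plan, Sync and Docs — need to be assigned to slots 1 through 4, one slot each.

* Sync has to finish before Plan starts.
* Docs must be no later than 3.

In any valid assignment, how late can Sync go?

3

Downstream work caps Sync at 3.
Sync at 3 is achievable: Sync=3; Research=1; Docs=1; Plan=4.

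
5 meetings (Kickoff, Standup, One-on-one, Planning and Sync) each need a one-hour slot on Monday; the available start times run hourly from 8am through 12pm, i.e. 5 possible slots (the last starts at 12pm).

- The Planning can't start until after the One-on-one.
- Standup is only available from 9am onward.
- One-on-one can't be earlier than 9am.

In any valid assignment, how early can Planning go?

Precedence pushes Planning to at least 10am.
Planning at 10am is achievable: Standup -> 9am; Kickoff -> 8am; Sync -> 8am; Planning -> 10am; One-on-one -> 9am.

10am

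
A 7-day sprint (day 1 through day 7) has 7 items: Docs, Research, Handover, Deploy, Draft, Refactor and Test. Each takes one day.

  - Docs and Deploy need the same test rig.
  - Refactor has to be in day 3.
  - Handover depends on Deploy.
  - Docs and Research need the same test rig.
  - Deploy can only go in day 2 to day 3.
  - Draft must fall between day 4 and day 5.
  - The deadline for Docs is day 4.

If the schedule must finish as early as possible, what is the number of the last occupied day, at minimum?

day 4

The precedence chain requires at least 2 distinct days.
Draft can't be placed before day 4, so the schedule must run through at least day 4.
4 works (last occupied day: day 4): for example Handover in day 3, Research in day 2, Deploy in day 2, Refactor in day 3, Test in day 1, Draft in day 4, Docs in day 1.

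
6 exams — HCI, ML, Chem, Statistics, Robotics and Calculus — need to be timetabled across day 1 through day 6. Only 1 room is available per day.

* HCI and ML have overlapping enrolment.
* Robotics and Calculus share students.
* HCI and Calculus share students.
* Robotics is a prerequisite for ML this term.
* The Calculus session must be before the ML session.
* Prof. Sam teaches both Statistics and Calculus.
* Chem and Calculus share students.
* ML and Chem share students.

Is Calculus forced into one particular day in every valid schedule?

Calculus can be day 1 (e.g. Chem=day 5, Calculus=day 1, ML=day 3, Robotics=day 2, Statistics=day 6, HCI=day 4) or day 2 (e.g. Calculus=day 2, Chem=day 5, HCI=day 4, Robotics=day 1, Statistics=day 6, ML=day 3).

No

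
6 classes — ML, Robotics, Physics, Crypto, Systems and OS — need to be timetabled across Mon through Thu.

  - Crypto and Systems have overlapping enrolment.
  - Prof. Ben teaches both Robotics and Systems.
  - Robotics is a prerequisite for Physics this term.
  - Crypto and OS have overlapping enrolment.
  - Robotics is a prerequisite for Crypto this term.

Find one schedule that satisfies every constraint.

Physics -> Tue, ML -> Mon, Systems -> Wed, OS -> Mon, Crypto -> Tue, Robotics -> Mon

Checking: Robotics(Mon) before Crypto(Tue); Robotics(Mon) before Physics(Tue); Crypto(Tue) != OS(Mon); Crypto(Tue) != Systems(Wed); Robotics(Mon) != Systems(Wed).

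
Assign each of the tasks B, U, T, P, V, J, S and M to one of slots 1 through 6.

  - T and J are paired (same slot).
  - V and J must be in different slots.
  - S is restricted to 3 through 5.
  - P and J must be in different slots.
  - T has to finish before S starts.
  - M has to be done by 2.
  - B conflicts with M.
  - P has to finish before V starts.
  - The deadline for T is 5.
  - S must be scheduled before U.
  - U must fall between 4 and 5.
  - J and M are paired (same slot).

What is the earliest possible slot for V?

Precedence pushes V to at least 2.
V at 3 is achievable: U -> 4, J -> 1, V -> 3, M -> 1, S -> 3, P -> 2, T -> 1, B -> 2.
Nothing earlier works — the conflict constraints rule out every slot before 3.

3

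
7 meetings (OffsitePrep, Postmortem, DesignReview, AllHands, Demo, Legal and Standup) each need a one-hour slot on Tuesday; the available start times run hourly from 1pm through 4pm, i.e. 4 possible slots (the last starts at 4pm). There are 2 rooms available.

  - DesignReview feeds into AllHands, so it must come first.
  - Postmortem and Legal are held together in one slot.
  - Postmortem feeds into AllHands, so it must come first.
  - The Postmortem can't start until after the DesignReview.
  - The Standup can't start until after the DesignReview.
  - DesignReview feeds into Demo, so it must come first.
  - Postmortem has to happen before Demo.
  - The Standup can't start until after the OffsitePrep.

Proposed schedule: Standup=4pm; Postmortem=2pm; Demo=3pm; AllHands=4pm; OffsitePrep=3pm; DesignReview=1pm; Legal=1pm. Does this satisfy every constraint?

Postmortem has to happen before Demo — holds.
The Standup can't start until after the DesignReview — holds.
There are 2 rooms available — holds.
Postmortem and Legal are held together in one slot — violated.
DesignReview feeds into AllHands, so it must come first — holds.
Postmortem feeds into AllHands, so it must come first — holds.
The Postmortem can't start until after the DesignReview — holds.
DesignReview feeds into Demo, so it must come first — holds.
The Standup can't start until after the OffsitePrep — holds.

No — it violates: Postmortem and Legal are held together in one slot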